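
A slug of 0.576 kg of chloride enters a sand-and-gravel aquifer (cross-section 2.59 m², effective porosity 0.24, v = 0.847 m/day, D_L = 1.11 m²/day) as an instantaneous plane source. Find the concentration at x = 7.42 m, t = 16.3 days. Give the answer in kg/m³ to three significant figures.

0.0350 kg/m³

For an instantaneous plane source, C(x,t) = M/(n_e·A·√(4πDt)) · exp(−(x−vt)²/(4Dt)), with n_e·A the pore (flow) area.
Plume center vt = 0.847 × 16.3 = 13.8061 m, so the well at 7.42 m is 6.3861 m upgradient of the peak.
√(4πDt) = 15.08 m, giving peak height M/(n_e·A·√(4πDt)) = 0.576/(0.24 × 2.59 × 15.08) = 0.06145 kg/m³.
(x−vt)²/(4Dt) = (-6.3861)²/(4 × 1.11 × 16.3) = 0.5635; exp(−0.5635) = 0.5692.
C = 0.06145 × 0.5692 = 0.0350 kg/m³.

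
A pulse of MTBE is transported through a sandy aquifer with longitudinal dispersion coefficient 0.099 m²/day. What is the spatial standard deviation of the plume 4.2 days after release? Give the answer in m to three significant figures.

Dispersive spreading gives a Gaussian with σ² = 2Dt; advection only shifts the center.
σ = √(2 × 0.099 × 4.2) = 0.912 m.

0.912 m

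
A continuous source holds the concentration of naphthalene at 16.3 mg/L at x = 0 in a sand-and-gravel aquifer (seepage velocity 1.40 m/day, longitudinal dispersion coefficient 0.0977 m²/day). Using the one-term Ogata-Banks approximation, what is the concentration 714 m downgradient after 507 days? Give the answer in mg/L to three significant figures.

5.49 mg/L

For a continuous step input, C/C₀ ≈ ½·erfc((x−vt)/(2√(Dt))).
vt = 1.40 × 507 = 709.8 m and 2√(Dt) = 2√(0.0977 × 507) = 14.08 m.
Argument (x−vt)/(2√(Dt)) = (714 − 709.8)/14.08 = 0.2983; ½·erfc(0.2983) = 0.3366.
C = 16.3 × 0.3366 = 5.49 mg/L.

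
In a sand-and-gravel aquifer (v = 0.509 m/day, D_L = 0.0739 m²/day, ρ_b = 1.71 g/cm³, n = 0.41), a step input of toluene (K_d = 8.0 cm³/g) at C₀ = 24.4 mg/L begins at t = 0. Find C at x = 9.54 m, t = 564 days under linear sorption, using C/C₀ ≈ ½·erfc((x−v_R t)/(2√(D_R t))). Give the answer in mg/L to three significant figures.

Retardation factor R = 1 + ρ_b·K_d/n = 1 + 1.71 × 8.0/0.41 = 34.37.
Sorption retards both mechanisms: v_R = v/R = 0.01481 m/day, D_R = D/R = 0.002150 m²/day.
v_R·t = 0.01481 × 564 = 8.35284 m; 2√(D_R t) = 2.202 m; argument = (9.54 − 8.35284)/2.202 = 0.5391.
C = C₀ × ½·erfc(0.5391) = 24.4 × 0.2229 = 5.44 mg/L.

5.44 mg/L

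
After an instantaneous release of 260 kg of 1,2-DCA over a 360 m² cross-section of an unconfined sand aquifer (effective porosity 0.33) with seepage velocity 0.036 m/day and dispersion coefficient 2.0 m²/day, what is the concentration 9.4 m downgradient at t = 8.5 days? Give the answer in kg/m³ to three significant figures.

0.0444 kg/m³

For an instantaneous plane source, C(x,t) = M/(n_e·A·√(4πDt)) · exp(−(x−vt)²/(4Dt)), with n_e·A the pore (flow) area.
Plume center vt = 0.036 × 8.5 = 0.306 m, so the well at 9.4 m is 9.094 m downgradient of the peak.
√(4πDt) = 14.62 m, giving peak height M/(n_e·A·√(4πDt)) = 260/(0.33 × 360 × 14.62) = 0.1497 kg/m³.
(x−vt)²/(4Dt) = (9.094)²/(4 × 2.0 × 8.5) = 1.216; exp(−1.216) = 0.2964.
C = 0.1497 × 0.2964 = 0.0444 kg/m³.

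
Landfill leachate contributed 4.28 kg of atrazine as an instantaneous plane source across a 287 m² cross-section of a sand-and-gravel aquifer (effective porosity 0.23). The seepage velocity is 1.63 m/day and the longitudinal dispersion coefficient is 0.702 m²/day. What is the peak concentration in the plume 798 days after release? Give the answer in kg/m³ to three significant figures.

0.000773 kg/m³

The peak of an instantaneous 1D plume sits at x = vt; there the Gaussian factor is 1 and C_max = M/(n_e·A·√(4πDt)), where n_e·A is the pore area the mass is dissolved in.
√(4πDt) = √(4π × 0.702 × 798) = 83.90 m, so C_max = 4.28/(0.23 × 287 × 83.90) = 0.000773 kg/m³.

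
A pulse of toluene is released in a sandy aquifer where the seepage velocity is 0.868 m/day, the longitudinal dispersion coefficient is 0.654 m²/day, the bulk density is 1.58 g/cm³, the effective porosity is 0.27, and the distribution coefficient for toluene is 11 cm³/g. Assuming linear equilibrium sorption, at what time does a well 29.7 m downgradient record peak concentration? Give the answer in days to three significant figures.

Retardation factor R = 1 + ρ_b·K_d/n = 1 + 1.58 × 11/0.27 = 65.37.
Sorption retards both mechanisms: v_R = v/R = 0.01328 m/day, D_R = D/R = 0.01000 m²/day.
Peak time from v_R²t² + 2D_R t − x² = 0: t = (√(D_R² + v_R²x²) − D_R)/v_R².
√(D_R² + v_R²x²) = √(0.01000² + 0.01328² × 29.7²) = 0.3945; v_R² = 0.0001764.
t = (0.3945 − 0.01000)/0.0001764 = 2180 days.

2180 days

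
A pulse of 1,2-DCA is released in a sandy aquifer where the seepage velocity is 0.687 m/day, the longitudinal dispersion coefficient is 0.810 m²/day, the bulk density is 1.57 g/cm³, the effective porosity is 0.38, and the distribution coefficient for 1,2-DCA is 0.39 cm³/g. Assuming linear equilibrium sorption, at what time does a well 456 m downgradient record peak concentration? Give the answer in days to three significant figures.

Retardation factor R = 1 + ρ_b·K_d/n = 1 + 1.57 × 0.39/0.38 = 2.611.
Sorption retards both mechanisms: v_R = v/R = 0.2631 m/day, D_R = D/R = 0.3102 m²/day.
Peak time from v_R²t² + 2D_R t − x² = 0: t = (√(D_R² + v_R²x²) − D_R)/v_R².
√(D_R² + v_R²x²) = √(0.3102² + 0.2631² × 456²) = 120.0; v_R² = 0.06922.
t = (120.0 − 0.3102)/0.06922 = 1730 days.

1730 days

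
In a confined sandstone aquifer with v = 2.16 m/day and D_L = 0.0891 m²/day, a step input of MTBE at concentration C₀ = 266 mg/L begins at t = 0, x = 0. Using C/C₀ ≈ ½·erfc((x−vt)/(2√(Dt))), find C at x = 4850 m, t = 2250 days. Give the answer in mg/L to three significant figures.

184 mg/L

For a continuous step input, C/C₀ ≈ ½·erfc((x−vt)/(2√(Dt))).
vt = 2.16 × 2250 = 4860 m and 2√(Dt) = 2√(0.0891 × 2250) = 28.32 m.
Argument (x−vt)/(2√(Dt)) = (4850 − 4860)/28.32 = -0.3531; ½·erfc(-0.3531) = 0.6912.
C = 266 × 0.6912 = 184 mg/L.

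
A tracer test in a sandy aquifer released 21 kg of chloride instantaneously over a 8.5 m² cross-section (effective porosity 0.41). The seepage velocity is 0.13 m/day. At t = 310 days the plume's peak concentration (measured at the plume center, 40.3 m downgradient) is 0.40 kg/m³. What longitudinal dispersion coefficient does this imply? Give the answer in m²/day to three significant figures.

0.0583 m²/day

At the plume center C_max = M/(n_e·A·√(4πDt)), so D = M²/(4πt·(n_e·A·C_max)²).
n_e·A·C_max = 0.41 × 8.5 × 0.40 = 1.394 kg/m.
D = 21²/(4π × 310 × 1.394²) = 0.0583 m²/day.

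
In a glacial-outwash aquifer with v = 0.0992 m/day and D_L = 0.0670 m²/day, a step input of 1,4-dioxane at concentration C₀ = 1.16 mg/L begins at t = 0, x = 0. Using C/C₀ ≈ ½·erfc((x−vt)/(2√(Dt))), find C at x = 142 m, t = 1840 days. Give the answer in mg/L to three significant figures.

For a continuous step input, C/C₀ ≈ ½·erfc((x−vt)/(2√(Dt))).
vt = 0.0992 × 1840 = 182.528 m and 2√(Dt) = 2√(0.0670 × 1840) = 22.21 m.
Argument (x−vt)/(2√(Dt)) = (142 − 182.528)/22.21 = -1.825; ½·erfc(-1.825) = 0.9951.
C = 1.16 × 0.9951 = 1.15 mg/L.

1.15 mg/L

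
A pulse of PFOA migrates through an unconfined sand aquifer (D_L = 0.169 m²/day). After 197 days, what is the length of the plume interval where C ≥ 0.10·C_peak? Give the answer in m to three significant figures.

The plume is Gaussian with σ = √(2Dt) = √(2 × 0.169 × 197) = 8.160 m.
C/C_peak = exp(−Δx²/(2σ²)) = 0.10 ⇒ Δx = σ·√(−2 ln 0.10) = 8.160 × 2.146 = 17.51 m.
Width = 2Δx = 35.0 m.

35.0 m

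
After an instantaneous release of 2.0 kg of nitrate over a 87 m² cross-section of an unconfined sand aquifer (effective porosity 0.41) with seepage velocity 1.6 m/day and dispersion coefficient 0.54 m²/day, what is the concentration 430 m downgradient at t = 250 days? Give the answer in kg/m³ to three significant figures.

0.000257 kg/m³

For an instantaneous plane source, C(x,t) = M/(n_e·A·√(4πDt)) · exp(−(x−vt)²/(4Dt)), with n_e·A the pore (flow) area.
Plume center vt = 1.6 × 250 = 400 m, so the well at 430 m is 30 m downgradient of the peak.
√(4πDt) = 41.19 m, giving peak height M/(n_e·A·√(4πDt)) = 2.0/(0.41 × 87 × 41.19) = 0.001361 kg/m³.
(x−vt)²/(4Dt) = (30)²/(4 × 0.54 × 250) = 1.667; exp(−1.667) = 0.1888.
C = 0.001361 × 0.1888 = 0.000257 kg/m³.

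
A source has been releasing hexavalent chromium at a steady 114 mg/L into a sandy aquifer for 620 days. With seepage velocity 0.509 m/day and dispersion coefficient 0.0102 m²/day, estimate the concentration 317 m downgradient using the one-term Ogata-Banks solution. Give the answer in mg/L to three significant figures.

For a continuous step input, C/C₀ ≈ ½·erfc((x−vt)/(2√(Dt))).
vt = 0.509 × 620 = 315.58 m and 2√(Dt) = 2√(0.0102 × 620) = 5.030 m.
Argument (x−vt)/(2√(Dt)) = (317 − 315.58)/5.030 = 0.2823; ½·erfc(0.2823) = 0.3449.
C = 114 × 0.3449 = 39.3 mg/L.

39.3 mg/L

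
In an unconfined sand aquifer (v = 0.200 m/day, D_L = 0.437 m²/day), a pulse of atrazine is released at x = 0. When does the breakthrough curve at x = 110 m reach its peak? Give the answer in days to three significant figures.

539 days

For the 1D instantaneous-source solution, setting ∂C/∂t = 0 at fixed x gives v²t² + 2Dt − x² = 0, so t = (√(D² + v²x²) − D)/v².
√(D² + v²x²) = √(0.437² + 0.200² × 110²) = 22.00; v² = 0.04.
t = (22.00 − 0.437)/0.04 = 539 days (vs. the pure-advection estimate x/v = 550 d).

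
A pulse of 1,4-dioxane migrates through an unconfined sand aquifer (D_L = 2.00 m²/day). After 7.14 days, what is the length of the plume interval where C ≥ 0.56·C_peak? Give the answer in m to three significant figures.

The plume is Gaussian with σ = √(2Dt) = √(2 × 2.00 × 7.14) = 5.344 m.
C/C_peak = exp(−Δx²/(2σ²)) = 0.56 ⇒ Δx = σ·√(−2 ln 0.56) = 5.344 × 1.077 = 5.755 m.
Width = 2Δx = 11.5 m.

11.5 m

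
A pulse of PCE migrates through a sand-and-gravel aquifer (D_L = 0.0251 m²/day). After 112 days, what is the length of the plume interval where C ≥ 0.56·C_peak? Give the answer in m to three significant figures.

The plume is Gaussian with σ = √(2Dt) = √(2 × 0.0251 × 112) = 2.371 m.
C/C_peak = exp(−Δx²/(2σ²)) = 0.56 ⇒ Δx = σ·√(−2 ln 0.56) = 2.371 × 1.077 = 2.554 m.
Width = 2Δx = 5.11 m.

5.11 m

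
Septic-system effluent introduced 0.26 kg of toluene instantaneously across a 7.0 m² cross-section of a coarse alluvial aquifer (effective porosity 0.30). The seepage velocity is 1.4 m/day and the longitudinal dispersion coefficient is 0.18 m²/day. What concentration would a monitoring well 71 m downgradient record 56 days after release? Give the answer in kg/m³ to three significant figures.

For an instantaneous plane source, C(x,t) = M/(n_e·A·√(4πDt)) · exp(−(x−vt)²/(4Dt)), with n_e·A the pore (flow) area.
Plume center vt = 1.4 × 56 = 78.4 m, so the well at 71 m is 7.4 m upgradient of the peak.
√(4πDt) = 11.25 m, giving peak height M/(n_e·A·√(4πDt)) = 0.26/(0.30 × 7.0 × 11.25) = 0.01101 kg/m³.
(x−vt)²/(4Dt) = (-7.4)²/(4 × 0.18 × 56) = 1.358; exp(−1.358) = 0.2572.
C = 0.01101 × 0.2572 = 0.00283 kg/m³.

0.00283 kg/m³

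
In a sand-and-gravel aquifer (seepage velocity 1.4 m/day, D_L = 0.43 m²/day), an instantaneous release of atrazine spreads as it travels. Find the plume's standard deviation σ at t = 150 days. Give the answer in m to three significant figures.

11.4 m

Dispersive spreading gives a Gaussian with σ² = 2Dt; advection only shifts the center.
σ = √(2 × 0.43 × 150) = 11.4 m.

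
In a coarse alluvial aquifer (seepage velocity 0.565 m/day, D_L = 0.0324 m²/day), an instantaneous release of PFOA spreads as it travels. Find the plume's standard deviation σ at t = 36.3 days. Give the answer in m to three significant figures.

Dispersive spreading gives a Gaussian with σ² = 2Dt; advection only shifts the center.
σ = √(2 × 0.0324 × 36.3) = 1.53 m.

1.53 m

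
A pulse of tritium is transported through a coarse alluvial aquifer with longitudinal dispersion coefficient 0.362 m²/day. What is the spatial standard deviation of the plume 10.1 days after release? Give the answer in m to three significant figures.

2.70 m

Dispersive spreading gives a Gaussian with σ² = 2Dt; advection only shifts the center.
σ = √(2 × 0.362 × 10.1) = 2.70 m.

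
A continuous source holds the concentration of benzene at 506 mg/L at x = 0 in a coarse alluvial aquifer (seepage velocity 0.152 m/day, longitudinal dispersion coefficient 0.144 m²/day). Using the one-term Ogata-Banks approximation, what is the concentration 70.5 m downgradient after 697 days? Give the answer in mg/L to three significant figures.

503 mg/L

For a continuous step input, C/C₀ ≈ ½·erfc((x−vt)/(2√(Dt))).
vt = 0.152 × 697 = 105.944 m and 2√(Dt) = 2√(0.144 × 697) = 20.04 m.
Argument (x−vt)/(2√(Dt)) = (70.5 − 105.944)/20.04 = -1.769; ½·erfc(-1.769) = 0.9938.
C = 506 × 0.9938 = 503 mg/L.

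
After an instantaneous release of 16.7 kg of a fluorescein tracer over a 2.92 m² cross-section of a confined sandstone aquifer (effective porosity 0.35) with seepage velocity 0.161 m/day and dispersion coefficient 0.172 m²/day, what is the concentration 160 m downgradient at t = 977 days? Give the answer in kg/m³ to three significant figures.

For an instantaneous plane source, C(x,t) = M/(n_e·A·√(4πDt)) · exp(−(x−vt)²/(4Dt)), with n_e·A the pore (flow) area.
Plume center vt = 0.161 × 977 = 157.297 m, so the well at 160 m is 2.703 m downgradient of the peak.
√(4πDt) = 45.95 m, giving peak height M/(n_e·A·√(4πDt)) = 16.7/(0.35 × 2.92 × 45.95) = 0.3556 kg/m³.
(x−vt)²/(4Dt) = (2.703)²/(4 × 0.172 × 977) = 0.01087; exp(−0.01087) = 0.9892.
C = 0.3556 × 0.9892 = 0.352 kg/m³.

0.352 kg/m³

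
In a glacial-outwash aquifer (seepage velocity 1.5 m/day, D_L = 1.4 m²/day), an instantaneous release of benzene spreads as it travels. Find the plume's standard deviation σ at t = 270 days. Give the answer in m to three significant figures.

27.5 m

Dispersive spreading gives a Gaussian with σ² = 2Dt; advection only shifts the center.
σ = √(2 × 1.4 × 270) = 27.5 m.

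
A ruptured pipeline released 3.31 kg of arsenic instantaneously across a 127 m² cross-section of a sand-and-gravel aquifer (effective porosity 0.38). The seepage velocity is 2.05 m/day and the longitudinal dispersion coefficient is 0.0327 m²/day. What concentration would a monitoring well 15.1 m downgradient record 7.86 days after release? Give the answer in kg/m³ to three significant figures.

For an instantaneous plane source, C(x,t) = M/(n_e·A·√(4πDt)) · exp(−(x−vt)²/(4Dt)), with n_e·A the pore (flow) area.
Plume center vt = 2.05 × 7.86 = 16.113 m, so the well at 15.1 m is 1.013 m upgradient of the peak.
√(4πDt) = 1.797 m, giving peak height M/(n_e·A·√(4πDt)) = 3.31/(0.38 × 127 × 1.797) = 0.03817 kg/m³.
(x−vt)²/(4Dt) = (-1.013)²/(4 × 0.0327 × 7.86) = 0.9981; exp(−0.9981) = 0.3686.
C = 0.03817 × 0.3686 = 0.0141 kg/m³.

0.0141 kg/m³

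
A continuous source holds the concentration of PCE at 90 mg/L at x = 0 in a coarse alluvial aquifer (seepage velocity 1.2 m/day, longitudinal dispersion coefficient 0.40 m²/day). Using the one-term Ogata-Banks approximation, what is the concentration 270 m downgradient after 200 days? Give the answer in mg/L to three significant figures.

0.797 mg/L

For a continuous step input, C/C₀ ≈ ½·erfc((x−vt)/(2√(Dt))).
vt = 1.2 × 200 = 240 m and 2√(Dt) = 2√(0.40 × 200) = 17.89 m.
Argument (x−vt)/(2√(Dt)) = (270 − 240)/17.89 = 1.677; ½·erfc(1.677) = 0.008855.
C = 90 × 0.008855 = 0.797 mg/L.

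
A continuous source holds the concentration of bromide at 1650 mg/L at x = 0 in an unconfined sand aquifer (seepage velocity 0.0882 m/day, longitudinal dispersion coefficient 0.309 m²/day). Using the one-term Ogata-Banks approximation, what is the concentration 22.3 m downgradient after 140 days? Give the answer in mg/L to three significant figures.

For a continuous step input, C/C₀ ≈ ½·erfc((x−vt)/(2√(Dt))).
vt = 0.0882 × 140 = 12.348 m and 2√(Dt) = 2√(0.309 × 140) = 13.15 m.
Argument (x−vt)/(2√(Dt)) = (22.3 − 12.348)/13.15 = 0.7568; ½·erfc(0.7568) = 0.1422.
C = 1650 × 0.1422 = 235 mg/L.

235 mg/L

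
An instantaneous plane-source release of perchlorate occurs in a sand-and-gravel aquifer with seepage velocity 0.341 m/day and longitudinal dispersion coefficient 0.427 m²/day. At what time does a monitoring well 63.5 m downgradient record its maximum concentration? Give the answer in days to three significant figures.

For the 1D instantaneous-source solution, setting ∂C/∂t = 0 at fixed x gives v²t² + 2Dt − x² = 0, so t = (√(D² + v²x²) − D)/v².
√(D² + v²x²) = √(0.427² + 0.341² × 63.5²) = 21.66; v² = 0.116281.
t = (21.66 − 0.427)/0.116281 = 183 days (vs. the pure-advection estimate x/v = 186 d).

183 days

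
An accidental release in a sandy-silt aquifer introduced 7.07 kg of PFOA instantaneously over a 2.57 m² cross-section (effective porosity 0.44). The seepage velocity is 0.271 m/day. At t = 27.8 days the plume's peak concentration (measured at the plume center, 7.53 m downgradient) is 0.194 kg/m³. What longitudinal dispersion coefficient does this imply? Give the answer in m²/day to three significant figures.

At the plume center C_max = M/(n_e·A·√(4πDt)), so D = M²/(4πt·(n_e·A·C_max)²).
n_e·A·C_max = 0.44 × 2.57 × 0.194 = 0.2194 kg/m.
D = 7.07²/(4π × 27.8 × 0.2194²) = 2.97 m²/day.

2.97 m²/day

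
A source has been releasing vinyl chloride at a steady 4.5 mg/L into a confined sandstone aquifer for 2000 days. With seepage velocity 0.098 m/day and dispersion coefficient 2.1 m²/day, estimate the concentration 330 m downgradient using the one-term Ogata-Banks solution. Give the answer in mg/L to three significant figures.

0.323 mg/L

For a continuous step input, C/C₀ ≈ ½·erfc((x−vt)/(2√(Dt))).
vt = 0.098 × 2000 = 196 m and 2√(Dt) = 2√(2.1 × 2000) = 129.6 m.
Argument (x−vt)/(2√(Dt)) = (330 − 196)/129.6 = 1.034; ½·erfc(1.034) = 0.07183.
C = 4.5 × 0.07183 = 0.323 mg/L.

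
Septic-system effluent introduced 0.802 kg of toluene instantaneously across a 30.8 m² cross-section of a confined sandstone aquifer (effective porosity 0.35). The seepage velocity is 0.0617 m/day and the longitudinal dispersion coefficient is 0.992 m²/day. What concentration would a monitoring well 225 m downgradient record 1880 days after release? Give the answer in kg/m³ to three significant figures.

9.88e-05 kg/m³

For an instantaneous plane source, C(x,t) = M/(n_e·A·√(4πDt)) · exp(−(x−vt)²/(4Dt)), with n_e·A the pore (flow) area.
Plume center vt = 0.0617 × 1880 = 115.996 m, so the well at 225 m is 109.004 m downgradient of the peak.
√(4πDt) = 153.1 m, giving peak height M/(n_e·A·√(4πDt)) = 0.802/(0.35 × 30.8 × 153.1) = 0.0004859 kg/m³.
(x−vt)²/(4Dt) = (109.004)²/(4 × 0.992 × 1880) = 1.593; exp(−1.593) = 0.2033.
C = 0.0004859 × 0.2033 = 9.88e-05 kg/m³.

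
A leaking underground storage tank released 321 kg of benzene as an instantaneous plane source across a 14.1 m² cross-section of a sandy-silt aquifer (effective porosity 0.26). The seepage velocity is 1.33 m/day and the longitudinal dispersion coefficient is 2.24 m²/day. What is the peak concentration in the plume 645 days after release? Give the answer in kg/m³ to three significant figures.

The peak of an instantaneous 1D plume sits at x = vt; there the Gaussian factor is 1 and C_max = M/(n_e·A·√(4πDt)), where n_e·A is the pore area the mass is dissolved in.
√(4πDt) = √(4π × 2.24 × 645) = 134.7 m, so C_max = 321/(0.26 × 14.1 × 134.7) = 0.650 kg/m³.

0.650 kg/m³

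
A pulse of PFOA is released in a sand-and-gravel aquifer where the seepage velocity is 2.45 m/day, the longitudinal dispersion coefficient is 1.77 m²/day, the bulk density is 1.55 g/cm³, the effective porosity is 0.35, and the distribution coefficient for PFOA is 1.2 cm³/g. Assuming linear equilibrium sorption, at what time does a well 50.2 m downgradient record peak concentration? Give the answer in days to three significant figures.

128 days

Retardation factor R = 1 + ρ_b·K_d/n = 1 + 1.55 × 1.2/0.35 = 6.314.
Sorption retards both mechanisms: v_R = v/R = 0.3880 m/day, D_R = D/R = 0.2803 m²/day.
Peak time from v_R²t² + 2D_R t − x² = 0: t = (√(D_R² + v_R²x²) − D_R)/v_R².
√(D_R² + v_R²x²) = √(0.2803² + 0.3880² × 50.2²) = 19.48; v_R² = 0.1505.
t = (19.48 − 0.2803)/0.1505 = 128 days.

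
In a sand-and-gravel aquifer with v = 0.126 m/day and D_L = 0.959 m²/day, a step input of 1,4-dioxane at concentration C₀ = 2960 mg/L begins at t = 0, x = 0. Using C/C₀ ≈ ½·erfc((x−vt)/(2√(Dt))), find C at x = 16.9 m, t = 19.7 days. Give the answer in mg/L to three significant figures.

28.1 mg/L

For a continuous step input, C/C₀ ≈ ½·erfc((x−vt)/(2√(Dt))).
vt = 0.126 × 19.7 = 2.4822 m and 2√(Dt) = 2√(0.959 × 19.7) = 8.693 m.
Argument (x−vt)/(2√(Dt)) = (16.9 − 2.4822)/8.693 = 1.659; ½·erfc(1.659) = 0.009483.
C = 2960 × 0.009483 = 28.1 mg/L.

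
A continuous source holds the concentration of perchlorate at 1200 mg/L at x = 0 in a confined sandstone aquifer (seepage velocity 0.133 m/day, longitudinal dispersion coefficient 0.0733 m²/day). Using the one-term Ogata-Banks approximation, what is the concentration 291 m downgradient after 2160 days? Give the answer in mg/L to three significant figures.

For a continuous step input, C/C₀ ≈ ½·erfc((x−vt)/(2√(Dt))).
vt = 0.133 × 2160 = 287.28 m and 2√(Dt) = 2√(0.0733 × 2160) = 25.17 m.
Argument (x−vt)/(2√(Dt)) = (291 − 287.28)/25.17 = 0.1478; ½·erfc(0.1478) = 0.4172.
C = 1200 × 0.4172 = 501 mg/L.

501 mg/L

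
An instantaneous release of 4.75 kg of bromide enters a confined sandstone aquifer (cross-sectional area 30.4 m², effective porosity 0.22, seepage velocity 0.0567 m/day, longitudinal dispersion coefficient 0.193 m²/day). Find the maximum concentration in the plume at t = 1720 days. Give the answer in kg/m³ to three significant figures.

The peak of an instantaneous 1D plume sits at x = vt; there the Gaussian factor is 1 and C_max = M/(n_e·A·√(4πDt)), where n_e·A is the pore area the mass is dissolved in.
√(4πDt) = √(4π × 0.193 × 1720) = 64.59 m, so C_max = 4.75/(0.22 × 30.4 × 64.59) = 0.0110 kg/m³.

0.0110 kg/m³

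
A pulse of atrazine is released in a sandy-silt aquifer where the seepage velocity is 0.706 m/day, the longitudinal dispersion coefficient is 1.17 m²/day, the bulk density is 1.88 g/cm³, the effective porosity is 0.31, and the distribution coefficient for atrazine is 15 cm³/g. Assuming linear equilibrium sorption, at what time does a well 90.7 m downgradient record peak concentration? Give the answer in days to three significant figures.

11600 days

Retardation factor R = 1 + ρ_b·K_d/n = 1 + 1.88 × 15/0.31 = 91.97.
Sorption retards both mechanisms: v_R = v/R = 0.007676 m/day, D_R = D/R = 0.01272 m²/day.
Peak time from v_R²t² + 2D_R t − x² = 0: t = (√(D_R² + v_R²x²) − D_R)/v_R².
√(D_R² + v_R²x²) = √(0.01272² + 0.007676² × 90.7²) = 0.6963; v_R² = 5.892e-05.
t = (0.6963 − 0.01272)/5.892e-05 = 11600 days.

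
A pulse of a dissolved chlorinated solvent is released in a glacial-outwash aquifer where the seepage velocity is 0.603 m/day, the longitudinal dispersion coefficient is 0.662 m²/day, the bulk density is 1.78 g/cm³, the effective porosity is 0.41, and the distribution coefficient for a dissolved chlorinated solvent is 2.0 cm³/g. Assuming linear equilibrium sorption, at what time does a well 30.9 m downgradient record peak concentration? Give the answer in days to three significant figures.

Retardation factor R = 1 + ρ_b·K_d/n = 1 + 1.78 × 2.0/0.41 = 9.683.
Sorption retards both mechanisms: v_R = v/R = 0.06227 m/day, D_R = D/R = 0.06837 m²/day.
Peak time from v_R²t² + 2D_R t − x² = 0: t = (√(D_R² + v_R²x²) − D_R)/v_R².
√(D_R² + v_R²x²) = √(0.06837² + 0.06227² × 30.9²) = 1.925; v_R² = 0.003878.
t = (1.925 − 0.06837)/0.003878 = 479 days.

479 days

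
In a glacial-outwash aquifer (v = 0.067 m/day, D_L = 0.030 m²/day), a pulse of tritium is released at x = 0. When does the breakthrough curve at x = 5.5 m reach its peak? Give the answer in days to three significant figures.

75.7 days

For the 1D instantaneous-source solution, setting ∂C/∂t = 0 at fixed x gives v²t² + 2Dt − x² = 0, so t = (√(D² + v²x²) − D)/v².
√(D² + v²x²) = √(0.030² + 0.067² × 5.5²) = 0.3697; v² = 0.004489.
t = (0.3697 − 0.030)/0.004489 = 75.7 days (vs. the pure-advection estimate x/v = 82.1 d).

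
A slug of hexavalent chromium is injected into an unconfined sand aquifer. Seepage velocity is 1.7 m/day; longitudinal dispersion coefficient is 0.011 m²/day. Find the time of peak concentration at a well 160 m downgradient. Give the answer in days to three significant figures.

94.1 days

For the 1D instantaneous-source solution, setting ∂C/∂t = 0 at fixed x gives v²t² + 2Dt − x² = 0, so t = (√(D² + v²x²) − D)/v².
√(D² + v²x²) = √(0.011² + 1.7² × 160²) = 272.0; v² = 2.89.
t = (272.0 − 0.011)/2.89 = 94.1 days (vs. the pure-advection estimate x/v = 94.1 d).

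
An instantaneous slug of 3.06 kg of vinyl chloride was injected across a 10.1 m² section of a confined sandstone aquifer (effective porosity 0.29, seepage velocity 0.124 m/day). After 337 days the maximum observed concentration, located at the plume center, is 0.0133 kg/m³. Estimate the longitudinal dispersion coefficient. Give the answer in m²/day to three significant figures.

1.46 m²/day

At the plume center C_max = M/(n_e·A·√(4πDt)), so D = M²/(4πt·(n_e·A·C_max)²).
n_e·A·C_max = 0.29 × 10.1 × 0.0133 = 0.03896 kg/m.
D = 3.06²/(4π × 337 × 0.03896²) = 1.46 m²/day.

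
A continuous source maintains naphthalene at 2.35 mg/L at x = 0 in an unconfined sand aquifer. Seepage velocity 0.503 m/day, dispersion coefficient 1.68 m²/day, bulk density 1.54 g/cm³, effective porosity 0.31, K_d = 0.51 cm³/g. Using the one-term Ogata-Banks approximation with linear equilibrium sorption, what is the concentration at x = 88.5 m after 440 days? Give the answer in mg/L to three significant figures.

Retardation factor R = 1 + ρ_b·K_d/n = 1 + 1.54 × 0.51/0.31 = 3.534.
Sorption retards both mechanisms: v_R = v/R = 0.1423 m/day, D_R = D/R = 0.4754 m²/day.
v_R·t = 0.1423 × 440 = 62.612 m; 2√(D_R t) = 28.93 m; argument = (88.5 − 62.612)/28.93 = 0.8948.
C = C₀ × ½·erfc(0.8948) = 2.35 × 0.1029 = 0.242 mg/L.

0.242 mg/L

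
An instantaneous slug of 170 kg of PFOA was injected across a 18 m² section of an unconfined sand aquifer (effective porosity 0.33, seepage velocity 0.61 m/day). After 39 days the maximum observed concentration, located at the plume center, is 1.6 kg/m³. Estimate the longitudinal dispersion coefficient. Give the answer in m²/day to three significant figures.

At the plume center C_max = M/(n_e·A·√(4πDt)), so D = M²/(4πt·(n_e·A·C_max)²).
n_e·A·C_max = 0.33 × 18 × 1.6 = 9.504 kg/m.
D = 170²/(4π × 39 × 9.504²) = 0.653 m²/day.

0.653 m²/day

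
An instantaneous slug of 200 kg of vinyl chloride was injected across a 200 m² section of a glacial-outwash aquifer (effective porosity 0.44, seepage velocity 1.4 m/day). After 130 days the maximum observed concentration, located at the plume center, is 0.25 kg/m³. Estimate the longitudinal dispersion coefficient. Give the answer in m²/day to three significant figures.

At the plume center C_max = M/(n_e·A·√(4πDt)), so D = M²/(4πt·(n_e·A·C_max)²).
n_e·A·C_max = 0.44 × 200 × 0.25 = 22.00 kg/m.
D = 200²/(4π × 130 × 22.00²) = 0.0506 m²/day.

0.0506 m²/day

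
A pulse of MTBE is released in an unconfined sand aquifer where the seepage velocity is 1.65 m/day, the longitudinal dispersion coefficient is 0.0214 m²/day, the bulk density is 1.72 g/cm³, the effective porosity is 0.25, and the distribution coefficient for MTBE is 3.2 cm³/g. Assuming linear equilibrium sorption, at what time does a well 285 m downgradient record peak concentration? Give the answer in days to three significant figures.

Retardation factor R = 1 + ρ_b·K_d/n = 1 + 1.72 × 3.2/0.25 = 23.02.
Sorption retards both mechanisms: v_R = v/R = 0.07168 m/day, D_R = D/R = 0.0009296 m²/day.
Peak time from v_R²t² + 2D_R t − x² = 0: t = (√(D_R² + v_R²x²) − D_R)/v_R².
√(D_R² + v_R²x²) = √(0.0009296² + 0.07168² × 285²) = 20.43; v_R² = 0.005138.
t = (20.43 − 0.0009296)/0.005138 = 3980 days.

3980 days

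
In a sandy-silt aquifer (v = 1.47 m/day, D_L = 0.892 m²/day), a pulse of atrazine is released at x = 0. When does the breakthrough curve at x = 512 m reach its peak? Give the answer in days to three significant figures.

For the 1D instantaneous-source solution, setting ∂C/∂t = 0 at fixed x gives v²t² + 2Dt − x² = 0, so t = (√(D² + v²x²) − D)/v².
√(D² + v²x²) = √(0.892² + 1.47² × 512²) = 752.6; v² = 2.1609.
t = (752.6 − 0.892)/2.1609 = 348 days (vs. the pure-advection estimate x/v = 348 d).

348 days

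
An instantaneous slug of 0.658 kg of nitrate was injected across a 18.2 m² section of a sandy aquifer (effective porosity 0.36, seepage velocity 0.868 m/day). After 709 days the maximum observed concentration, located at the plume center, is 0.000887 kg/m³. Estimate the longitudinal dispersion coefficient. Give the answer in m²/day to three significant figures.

1.44 m²/day

At the plume center C_max = M/(n_e·A·√(4πDt)), so D = M²/(4πt·(n_e·A·C_max)²).
n_e·A·C_max = 0.36 × 18.2 × 0.000887 = 0.005812 kg/m.
D = 0.658²/(4π × 709 × 0.005812²) = 1.44 m²/day.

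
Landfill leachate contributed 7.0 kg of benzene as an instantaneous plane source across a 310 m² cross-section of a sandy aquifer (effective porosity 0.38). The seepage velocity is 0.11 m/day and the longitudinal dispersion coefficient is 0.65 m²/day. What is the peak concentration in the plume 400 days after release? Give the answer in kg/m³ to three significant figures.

The peak of an instantaneous 1D plume sits at x = vt; there the Gaussian factor is 1 and C_max = M/(n_e·A·√(4πDt)), where n_e·A is the pore area the mass is dissolved in.
√(4πDt) = √(4π × 0.65 × 400) = 57.16 m, so C_max = 7.0/(0.38 × 310 × 57.16) = 0.00104 kg/m³.

0.00104 kg/m³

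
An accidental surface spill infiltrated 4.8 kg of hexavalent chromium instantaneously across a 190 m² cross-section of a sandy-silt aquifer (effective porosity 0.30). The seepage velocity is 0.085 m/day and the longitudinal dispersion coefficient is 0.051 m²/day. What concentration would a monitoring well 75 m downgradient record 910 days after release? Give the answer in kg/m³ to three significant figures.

0.00338 kg/m³

For an instantaneous plane source, C(x,t) = M/(n_e·A·√(4πDt)) · exp(−(x−vt)²/(4Dt)), with n_e·A the pore (flow) area.
Plume center vt = 0.085 × 910 = 77.35 m, so the well at 75 m is 2.35 m upgradient of the peak.
√(4πDt) = 24.15 m, giving peak height M/(n_e·A·√(4πDt)) = 4.8/(0.30 × 190 × 24.15) = 0.003487 kg/m³.
(x−vt)²/(4Dt) = (-2.35)²/(4 × 0.051 × 910) = 0.02975; exp(−0.02975) = 0.9707.
C = 0.003487 × 0.9707 = 0.00338 kg/m³.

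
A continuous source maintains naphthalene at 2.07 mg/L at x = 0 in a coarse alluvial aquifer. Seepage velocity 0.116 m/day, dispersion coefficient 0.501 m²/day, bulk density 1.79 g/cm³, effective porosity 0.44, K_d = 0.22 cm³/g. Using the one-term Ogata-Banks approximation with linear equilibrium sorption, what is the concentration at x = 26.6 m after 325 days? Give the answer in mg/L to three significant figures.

0.630 mg/L

Retardation factor R = 1 + ρ_b·K_d/n = 1 + 1.79 × 0.22/0.44 = 1.895.
Sorption retards both mechanisms: v_R = v/R = 0.06121 m/day, D_R = D/R = 0.2644 m²/day.
v_R·t = 0.06121 × 325 = 19.89325 m; 2√(D_R t) = 18.54 m; argument = (26.6 − 19.89325)/18.54 = 0.3617.
C = C₀ × ½·erfc(0.3617) = 2.07 × 0.3045 = 0.630 mg/L.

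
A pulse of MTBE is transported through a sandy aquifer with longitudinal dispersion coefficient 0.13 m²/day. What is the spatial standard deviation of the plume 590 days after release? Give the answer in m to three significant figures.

Dispersive spreading gives a Gaussian with σ² = 2Dt; advection only shifts the center.
σ = √(2 × 0.13 × 590) = 12.4 m.

12.4 m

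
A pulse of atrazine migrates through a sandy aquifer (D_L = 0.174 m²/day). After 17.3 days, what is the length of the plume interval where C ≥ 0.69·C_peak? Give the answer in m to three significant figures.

4.23 m

The plume is Gaussian with σ = √(2Dt) = √(2 × 0.174 × 17.3) = 2.454 m.
C/C_peak = exp(−Δx²/(2σ²)) = 0.69 ⇒ Δx = σ·√(−2 ln 0.69) = 2.454 × 0.8615 = 2.114 m.
Width = 2Δx = 4.23 m.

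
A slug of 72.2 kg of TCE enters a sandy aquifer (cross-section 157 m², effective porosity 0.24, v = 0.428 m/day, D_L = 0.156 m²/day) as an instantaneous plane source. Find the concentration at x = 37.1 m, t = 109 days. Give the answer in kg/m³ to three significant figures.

For an instantaneous plane source, C(x,t) = M/(n_e·A·√(4πDt)) · exp(−(x−vt)²/(4Dt)), with n_e·A the pore (flow) area.
Plume center vt = 0.428 × 109 = 46.652 m, so the well at 37.1 m is 9.552 m upgradient of the peak.
√(4πDt) = 14.62 m, giving peak height M/(n_e·A·√(4πDt)) = 72.2/(0.24 × 157 × 14.62) = 0.1311 kg/m³.
(x−vt)²/(4Dt) = (-9.552)²/(4 × 0.156 × 109) = 1.341; exp(−1.341) = 0.2616.
C = 0.1311 × 0.2616 = 0.0343 kg/m³.

0.0343 kg/m³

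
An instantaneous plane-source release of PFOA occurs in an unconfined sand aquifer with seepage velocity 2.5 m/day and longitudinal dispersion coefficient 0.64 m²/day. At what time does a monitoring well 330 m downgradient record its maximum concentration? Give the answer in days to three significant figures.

For the 1D instantaneous-source solution, setting ∂C/∂t = 0 at fixed x gives v²t² + 2Dt − x² = 0, so t = (√(D² + v²x²) − D)/v².
√(D² + v²x²) = √(0.64² + 2.5² × 330²) = 825.0; v² = 6.25.
t = (825.0 − 0.64)/6.25 = 132 days (vs. the pure-advection estimate x/v = 132 d).

132 days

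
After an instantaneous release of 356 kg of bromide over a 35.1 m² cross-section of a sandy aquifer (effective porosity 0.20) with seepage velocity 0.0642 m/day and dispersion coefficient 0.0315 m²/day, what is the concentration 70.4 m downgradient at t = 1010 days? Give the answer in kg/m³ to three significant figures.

For an instantaneous plane source, C(x,t) = M/(n_e·A·√(4πDt)) · exp(−(x−vt)²/(4Dt)), with n_e·A the pore (flow) area.
Plume center vt = 0.0642 × 1010 = 64.842 m, so the well at 70.4 m is 5.558 m downgradient of the peak.
√(4πDt) = 19.99 m, giving peak height M/(n_e·A·√(4πDt)) = 356/(0.20 × 35.1 × 19.99) = 2.537 kg/m³.
(x−vt)²/(4Dt) = (5.558)²/(4 × 0.0315 × 1010) = 0.2427; exp(−0.2427) = 0.7845.
C = 2.537 × 0.7845 = 1.99 kg/m³.

1.99 kg/m³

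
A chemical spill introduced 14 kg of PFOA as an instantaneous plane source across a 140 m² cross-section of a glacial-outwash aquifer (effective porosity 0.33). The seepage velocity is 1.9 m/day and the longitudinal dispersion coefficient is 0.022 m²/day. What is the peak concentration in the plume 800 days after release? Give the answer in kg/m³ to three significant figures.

0.0204 kg/m³

The peak of an instantaneous 1D plume sits at x = vt; there the Gaussian factor is 1 and C_max = M/(n_e·A·√(4πDt)), where n_e·A is the pore area the mass is dissolved in.
√(4πDt) = √(4π × 0.022 × 800) = 14.87 m, so C_max = 14/(0.33 × 140 × 14.87) = 0.0204 kg/m³.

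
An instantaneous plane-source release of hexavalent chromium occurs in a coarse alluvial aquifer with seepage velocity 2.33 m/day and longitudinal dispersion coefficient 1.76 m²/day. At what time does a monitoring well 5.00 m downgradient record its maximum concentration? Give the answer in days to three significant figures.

1.85 days

For the 1D instantaneous-source solution, setting ∂C/∂t = 0 at fixed x gives v²t² + 2Dt − x² = 0, so t = (√(D² + v²x²) − D)/v².
√(D² + v²x²) = √(1.76² + 2.33² × 5.00²) = 11.78; v² = 5.4289.
t = (11.78 − 1.76)/5.4289 = 1.85 days (vs. the pure-advection estimate x/v = 2.15 d).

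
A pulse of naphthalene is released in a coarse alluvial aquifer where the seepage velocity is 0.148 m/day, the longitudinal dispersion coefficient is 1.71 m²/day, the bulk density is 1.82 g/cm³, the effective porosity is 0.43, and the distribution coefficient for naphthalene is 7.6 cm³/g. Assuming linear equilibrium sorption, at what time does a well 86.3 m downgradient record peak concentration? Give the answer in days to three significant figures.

Retardation factor R = 1 + ρ_b·K_d/n = 1 + 1.82 × 7.6/0.43 = 33.17.
Sorption retards both mechanisms: v_R = v/R = 0.004462 m/day, D_R = D/R = 0.05155 m²/day.
Peak time from v_R²t² + 2D_R t − x² = 0: t = (√(D_R² + v_R²x²) − D_R)/v_R².
√(D_R² + v_R²x²) = √(0.05155² + 0.004462² × 86.3²) = 0.3885; v_R² = 1.991e-05.
t = (0.3885 − 0.05155)/1.991e-05 = 16900 days.

16900 days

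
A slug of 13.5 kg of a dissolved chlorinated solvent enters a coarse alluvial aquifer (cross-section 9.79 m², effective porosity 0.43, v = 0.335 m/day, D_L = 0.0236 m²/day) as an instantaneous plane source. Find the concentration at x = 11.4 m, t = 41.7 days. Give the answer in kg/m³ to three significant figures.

0.170 kg/m³

For an instantaneous plane source, C(x,t) = M/(n_e·A·√(4πDt)) · exp(−(x−vt)²/(4Dt)), with n_e·A the pore (flow) area.
Plume center vt = 0.335 × 41.7 = 13.9695 m, so the well at 11.4 m is 2.5695 m upgradient of the peak.
√(4πDt) = 3.517 m, giving peak height M/(n_e·A·√(4πDt)) = 13.5/(0.43 × 9.79 × 3.517) = 0.9118 kg/m³.
(x−vt)²/(4Dt) = (-2.5695)²/(4 × 0.0236 × 41.7) = 1.677; exp(−1.677) = 0.1869.
C = 0.9118 × 0.1869 = 0.170 kg/m³.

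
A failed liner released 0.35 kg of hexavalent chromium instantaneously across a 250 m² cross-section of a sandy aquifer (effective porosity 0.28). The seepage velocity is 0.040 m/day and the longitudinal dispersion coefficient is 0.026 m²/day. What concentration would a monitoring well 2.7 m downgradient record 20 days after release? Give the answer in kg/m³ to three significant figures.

For an instantaneous plane source, C(x,t) = M/(n_e·A·√(4πDt)) · exp(−(x−vt)²/(4Dt)), with n_e·A the pore (flow) area.
Plume center vt = 0.040 × 20 = 0.8 m, so the well at 2.7 m is 1.9 m downgradient of the peak.
√(4πDt) = 2.556 m, giving peak height M/(n_e·A·√(4πDt)) = 0.35/(0.28 × 250 × 2.556) = 0.001956 kg/m³.
(x−vt)²/(4Dt) = (1.9)²/(4 × 0.026 × 20) = 1.736; exp(−1.736) = 0.1762.
C = 0.001956 × 0.1762 = 0.000345 kg/m³.

0.000345 kg/m³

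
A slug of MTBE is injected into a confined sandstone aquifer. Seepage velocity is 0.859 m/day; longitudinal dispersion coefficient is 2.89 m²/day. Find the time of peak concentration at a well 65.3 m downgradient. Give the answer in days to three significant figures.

For the 1D instantaneous-source solution, setting ∂C/∂t = 0 at fixed x gives v²t² + 2Dt − x² = 0, so t = (√(D² + v²x²) − D)/v².
√(D² + v²x²) = √(2.89² + 0.859² × 65.3²) = 56.17; v² = 0.737881.
t = (56.17 − 2.89)/0.737881 = 72.2 days (vs. the pure-advection estimate x/v = 76.0 d).

72.2 days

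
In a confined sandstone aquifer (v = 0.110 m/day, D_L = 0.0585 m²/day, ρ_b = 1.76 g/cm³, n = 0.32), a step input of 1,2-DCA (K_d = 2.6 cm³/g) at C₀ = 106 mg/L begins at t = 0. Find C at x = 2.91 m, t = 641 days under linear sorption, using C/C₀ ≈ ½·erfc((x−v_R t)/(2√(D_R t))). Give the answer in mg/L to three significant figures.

82.5 mg/L

Retardation factor R = 1 + ρ_b·K_d/n = 1 + 1.76 × 2.6/0.32 = 15.30.
Sorption retards both mechanisms: v_R = v/R = 0.007190 m/day, D_R = D/R = 0.003824 m²/day.
v_R·t = 0.007190 × 641 = 4.60879 m; 2√(D_R t) = 3.131 m; argument = (2.91 − 4.60879)/3.131 = -0.5426.
C = C₀ × ½·erfc(-0.5426) = 106 × 0.7786 = 82.5 mg/L.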